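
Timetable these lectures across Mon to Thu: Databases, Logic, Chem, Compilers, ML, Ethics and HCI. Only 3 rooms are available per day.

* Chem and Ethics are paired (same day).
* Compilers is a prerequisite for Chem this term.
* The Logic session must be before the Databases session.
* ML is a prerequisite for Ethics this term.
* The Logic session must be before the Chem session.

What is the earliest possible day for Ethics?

Precedence pushes Ethics to at least Tue.
Ethics at Tue is achievable: Databases in Tue; HCI in Wed; Ethics in Tue; ML in Mon; Compilers in Mon; Logic in Mon; Chem in Tue.

Tue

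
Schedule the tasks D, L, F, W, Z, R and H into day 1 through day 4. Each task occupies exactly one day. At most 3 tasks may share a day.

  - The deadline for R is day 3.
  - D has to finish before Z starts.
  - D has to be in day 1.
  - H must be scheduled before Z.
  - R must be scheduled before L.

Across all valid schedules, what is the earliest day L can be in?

day 2

Precedence pushes L to at least day 2.
L at day 2 is achievable: H -> day 1; W -> day 3; F -> day 2; Z -> day 2; D -> day 1; R -> day 1; L -> day 2.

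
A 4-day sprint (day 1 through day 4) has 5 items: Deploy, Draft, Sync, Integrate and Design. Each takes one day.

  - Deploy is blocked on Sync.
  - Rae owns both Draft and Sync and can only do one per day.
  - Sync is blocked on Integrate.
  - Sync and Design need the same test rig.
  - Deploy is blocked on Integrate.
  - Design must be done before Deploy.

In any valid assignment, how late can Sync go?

Precedence pushes Sync to at least day 2; downstream work caps Sync at day 3.
Sync at day 3 is achievable: Draft in day 1; Integrate in day 1; Deploy in day 4; Sync in day 3; Design in day 1.

day 3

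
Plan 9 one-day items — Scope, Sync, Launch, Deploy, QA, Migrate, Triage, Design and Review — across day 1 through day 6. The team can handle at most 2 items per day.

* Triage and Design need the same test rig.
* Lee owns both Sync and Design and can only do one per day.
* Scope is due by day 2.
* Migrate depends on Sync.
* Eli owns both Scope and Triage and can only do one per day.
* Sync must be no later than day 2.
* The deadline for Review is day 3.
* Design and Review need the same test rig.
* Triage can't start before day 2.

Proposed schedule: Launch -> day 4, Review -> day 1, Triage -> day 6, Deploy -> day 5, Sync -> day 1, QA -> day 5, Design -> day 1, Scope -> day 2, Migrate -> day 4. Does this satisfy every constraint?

No — it violates: Lee owns both Sync and Design and can only do one per day

The deadline for Review is day 3 — holds.
Sync must be no later than day 2 — holds.
The team can handle at most 2 items per day — violated.
Scope is due by day 2 — holds.
Design and Review need the same test rig — violated.
Triage can't start before day 2 — holds.
Eli owns both Scope and Triage and can only do one per day — holds.
Lee owns both Sync and Design and can only do one per day — violated.
Migrate depends on Sync — holds.
Triage and Design need the same test rig — holds.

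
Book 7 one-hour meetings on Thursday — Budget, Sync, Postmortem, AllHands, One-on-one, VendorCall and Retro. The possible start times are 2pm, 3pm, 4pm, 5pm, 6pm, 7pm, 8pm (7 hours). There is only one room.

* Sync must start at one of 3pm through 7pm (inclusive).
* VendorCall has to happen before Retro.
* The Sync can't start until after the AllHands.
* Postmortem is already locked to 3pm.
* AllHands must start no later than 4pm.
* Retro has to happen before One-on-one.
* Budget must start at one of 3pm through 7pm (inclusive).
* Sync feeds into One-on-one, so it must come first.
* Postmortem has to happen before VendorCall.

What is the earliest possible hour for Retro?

Precedence pushes Retro to at least 5pm; downstream work caps Retro at 7pm.
Retro at 5pm is achievable: Postmortem -> 3pm; AllHands -> 2pm; One-on-one -> 8pm; Retro -> 5pm; VendorCall -> 4pm; Sync -> 6pm; Budget -> 7pm.

5pm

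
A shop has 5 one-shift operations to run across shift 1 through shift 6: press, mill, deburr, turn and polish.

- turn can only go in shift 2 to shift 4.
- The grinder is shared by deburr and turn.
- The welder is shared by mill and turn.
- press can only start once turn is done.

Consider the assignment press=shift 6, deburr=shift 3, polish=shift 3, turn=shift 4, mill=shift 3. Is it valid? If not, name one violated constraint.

Yes, all constraints hold

press can only start once turn is done — holds.
turn can only go in shift 2 to shift 4 — holds.
The welder is shared by mill and turn — holds.
The grinder is shared by deburr and turn — holds.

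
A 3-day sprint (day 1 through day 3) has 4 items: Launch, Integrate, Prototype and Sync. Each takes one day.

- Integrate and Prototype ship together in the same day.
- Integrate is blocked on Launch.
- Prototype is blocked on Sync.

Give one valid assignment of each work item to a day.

Integrate=day 2, Launch=day 1, Sync=day 1, Prototype=day 2

Checking: Sync(day 1) before Prototype(day 2); Launch(day 1) before Integrate(day 2); Integrate = Prototype = day 2.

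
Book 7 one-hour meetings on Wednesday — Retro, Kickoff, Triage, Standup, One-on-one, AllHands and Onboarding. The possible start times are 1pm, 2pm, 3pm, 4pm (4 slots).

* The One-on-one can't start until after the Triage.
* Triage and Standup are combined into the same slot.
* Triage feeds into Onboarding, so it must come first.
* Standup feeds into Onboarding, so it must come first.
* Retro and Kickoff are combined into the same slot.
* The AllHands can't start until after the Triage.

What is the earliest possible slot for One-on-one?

Precedence pushes One-on-one to at least 2pm.
One-on-one at 2pm is achievable: Kickoff in 1pm, Onboarding in 2pm, AllHands in 2pm, Retro in 1pm, Standup in 1pm, One-on-one in 2pm, Triage in 1pm.

2pm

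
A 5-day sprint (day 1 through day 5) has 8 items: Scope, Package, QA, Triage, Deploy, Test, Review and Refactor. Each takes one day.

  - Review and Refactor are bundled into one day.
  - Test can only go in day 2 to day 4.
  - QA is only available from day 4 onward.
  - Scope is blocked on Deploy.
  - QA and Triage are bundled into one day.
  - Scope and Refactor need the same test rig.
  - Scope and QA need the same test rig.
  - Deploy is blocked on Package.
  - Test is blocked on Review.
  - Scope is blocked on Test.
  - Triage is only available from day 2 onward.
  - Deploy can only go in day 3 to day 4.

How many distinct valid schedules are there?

Splitting on Scope: it can be day 4 (6), day 5 (30). Listing each branch's schedules as (Package, QA, Triage, Deploy, Test, Review, Refactor) by day number:
Scope=day 4: (1,5,5,3,2,1,1) (1,5,5,3,3,1,1) (1,5,5,3,3,2,2) (2,5,5,3,2,1,1) (2,5,5,3,3,1,1) (2,5,5,3,3,2,2) — 6.
Scope=day 5: (1,4,4,3,2,1,1) (1,4,4,3,3,1,1) (1,4,4,3,3,2,2) (1,4,4,3,4,1,1) (1,4,4,3,4,2,2) (1,4,4,3,4,3,3) (1,4,4,4,2,1,1) (1,4,4,4,3,1,1) (1,4,4,4,3,2,2) (1,4,4,4,4,1,1) (1,4,4,4,4,2,2) (1,4,4,4,4,3,3) (2,4,4,3,2,1,1) (2,4,4,3,3,1,1) (2,4,4,3,3,2,2) (2,4,4,3,4,1,1) (2,4,4,3,4,2,2) (2,4,4,3,4,3,3) (2,4,4,4,2,1,1) (2,4,4,4,3,1,1) (2,4,4,4,3,2,2) (2,4,4,4,4,1,1) (2,4,4,4,4,2,2) (2,4,4,4,4,3,3) (3,4,4,4,2,1,1) (3,4,4,4,3,1,1) (3,4,4,4,3,2,2) (3,4,4,4,4,1,1) (3,4,4,4,4,2,2) (3,4,4,4,4,3,3) — 30.
Summing: 6 + 30 = 36.

36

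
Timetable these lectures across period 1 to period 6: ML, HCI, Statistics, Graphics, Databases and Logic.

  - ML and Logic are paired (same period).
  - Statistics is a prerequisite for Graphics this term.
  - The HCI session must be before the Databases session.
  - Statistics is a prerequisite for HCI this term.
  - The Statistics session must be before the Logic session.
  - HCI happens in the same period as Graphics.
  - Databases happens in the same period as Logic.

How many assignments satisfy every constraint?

20

Splitting on ML: it can be period 3 (1), period 4 (3), period 5 (6), period 6 (10). Listing each branch's schedules as (HCI, Statistics, Graphics, Databases, Logic) by period number:
ML=period 3: (2,1,2,3,3) — 1.
ML=period 4: (2,1,2,4,4) (3,1,3,4,4) (3,2,3,4,4) — 3.
ML=period 5: (2,1,2,5,5) (3,1,3,5,5) (3,2,3,5,5) (4,1,4,5,5) (4,2,4,5,5) (4,3,4,5,5) — 6.
ML=period 6: (2,1,2,6,6) (3,1,3,6,6) (3,2,3,6,6) (4,1,4,6,6) (4,2,4,6,6) (4,3,4,6,6) (5,1,5,6,6) (5,2,5,6,6) (5,3,5,6,6) (5,4,5,6,6) — 10.
Summing: 1 + 3 + 6 + 10 = 20.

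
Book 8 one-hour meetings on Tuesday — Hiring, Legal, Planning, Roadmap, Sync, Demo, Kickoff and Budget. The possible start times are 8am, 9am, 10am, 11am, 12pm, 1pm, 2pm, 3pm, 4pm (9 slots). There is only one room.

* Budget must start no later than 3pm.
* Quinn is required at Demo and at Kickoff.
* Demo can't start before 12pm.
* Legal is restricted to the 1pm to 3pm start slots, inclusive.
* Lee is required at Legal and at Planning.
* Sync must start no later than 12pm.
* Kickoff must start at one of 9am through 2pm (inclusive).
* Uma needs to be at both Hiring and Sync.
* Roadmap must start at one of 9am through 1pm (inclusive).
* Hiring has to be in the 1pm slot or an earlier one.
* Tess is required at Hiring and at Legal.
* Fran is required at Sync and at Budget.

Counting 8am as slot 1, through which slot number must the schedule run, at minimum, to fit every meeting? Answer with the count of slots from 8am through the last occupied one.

8

With at most 1 per slot and 8 meetings, at least 8 slots are needed.
Legal can't be placed before 1pm — that is slot 6 counting from 8am — so the schedule must run through at least 6 slots.
8 works (last occupied slot: 3pm): for example Sync=8am, Kickoff=11am, Hiring=10am, Planning=2pm, Demo=12pm, Roadmap=9am, Budget=3pm, Legal=1pm.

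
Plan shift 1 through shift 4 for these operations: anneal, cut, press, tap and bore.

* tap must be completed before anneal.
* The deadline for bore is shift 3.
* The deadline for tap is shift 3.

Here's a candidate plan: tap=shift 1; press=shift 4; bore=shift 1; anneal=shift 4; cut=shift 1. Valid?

The deadline for tap is shift 3 — holds.
tap must be completed before anneal — holds.
The deadline for bore is shift 3 — holds.

Yes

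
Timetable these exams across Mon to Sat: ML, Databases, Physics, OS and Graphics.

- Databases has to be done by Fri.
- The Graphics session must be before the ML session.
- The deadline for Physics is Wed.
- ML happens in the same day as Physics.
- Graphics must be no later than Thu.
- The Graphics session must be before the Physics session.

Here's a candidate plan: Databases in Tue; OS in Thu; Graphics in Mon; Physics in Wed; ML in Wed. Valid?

Yes, all constraints hold

Graphics must be no later than Thu — holds.
The Graphics session must be before the ML session — holds.
The Graphics session must be before the Physics session — holds.
The deadline for Physics is Wed — holds.
Databases has to be done by Fri — holds.
ML happens in the same day as Physics — holds.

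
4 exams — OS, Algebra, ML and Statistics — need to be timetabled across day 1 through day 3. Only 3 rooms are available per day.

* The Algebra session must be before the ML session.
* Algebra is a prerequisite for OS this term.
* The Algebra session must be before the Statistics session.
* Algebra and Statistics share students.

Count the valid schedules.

Splitting on OS: it can be day 2 (4), day 3 (5). Listing each branch's schedules as (Algebra, ML, Statistics) by day number:
OS=day 2: (1,2,2) (1,2,3) (1,3,2) (1,3,3) — 4.
OS=day 3: (1,2,2) (1,2,3) (1,3,2) (1,3,3) (2,3,3) — 5.
Summing: 4 + 5 = 9.

9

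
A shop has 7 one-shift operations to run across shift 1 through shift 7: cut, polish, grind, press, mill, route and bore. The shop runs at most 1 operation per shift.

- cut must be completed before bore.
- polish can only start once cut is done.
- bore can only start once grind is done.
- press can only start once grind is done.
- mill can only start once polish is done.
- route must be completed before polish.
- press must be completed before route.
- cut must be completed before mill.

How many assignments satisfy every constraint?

Splitting on cut: it can be shift 1 (5), shift 2 (5), shift 3 (4), shift 4 (3). Listing each branch's schedules as (polish, grind, press, mill, route, bore) by shift number:
cut=shift 1: (5,2,3,6,4,7) (5,2,3,7,4,6) (6,2,3,7,4,5) (6,2,3,7,5,4) (6,2,4,7,5,3) — 5.
cut=shift 2: (5,1,3,6,4,7) (5,1,3,7,4,6) (6,1,3,7,4,5) (6,1,3,7,5,4) (6,1,4,7,5,3) — 5.
cut=shift 3: (5,1,2,6,4,7) (5,1,2,7,4,6) (6,1,2,7,4,5) (6,1,2,7,5,4) — 4.
cut=shift 4: (5,1,2,6,3,7) (5,1,2,7,3,6) (6,1,2,7,3,5) — 3.
Summing: 5 + 5 + 4 + 3 = 17.

17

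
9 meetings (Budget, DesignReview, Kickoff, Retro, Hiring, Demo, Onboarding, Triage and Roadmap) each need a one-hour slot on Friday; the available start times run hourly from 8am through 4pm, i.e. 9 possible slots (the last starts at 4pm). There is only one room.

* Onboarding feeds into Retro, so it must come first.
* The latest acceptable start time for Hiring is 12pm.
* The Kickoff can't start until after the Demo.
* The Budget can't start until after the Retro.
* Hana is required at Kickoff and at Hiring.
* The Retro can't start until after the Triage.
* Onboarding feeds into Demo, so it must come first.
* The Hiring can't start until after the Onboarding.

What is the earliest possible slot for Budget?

11am

Precedence pushes Budget to at least 10am.
Budget at 11am is achievable: Kickoff in 2pm; Budget in 11am; DesignReview in 3pm; Triage in 9am; Retro in 10am; Roadmap in 4pm; Onboarding in 8am; Hiring in 12pm; Demo in 1pm.
Nothing earlier works — the conflict and capacity constraints rule out every slot before 11am.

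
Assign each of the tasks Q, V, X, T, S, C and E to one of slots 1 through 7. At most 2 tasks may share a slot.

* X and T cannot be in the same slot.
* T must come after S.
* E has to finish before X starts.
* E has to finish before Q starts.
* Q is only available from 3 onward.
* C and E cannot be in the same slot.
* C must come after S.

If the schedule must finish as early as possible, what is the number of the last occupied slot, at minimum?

4

The precedence chain requires at least 2 distinct slots.
With at most 2 per slot and 7 tasks, at least 4 slots are needed.
Q can't be placed before 3, so the schedule must run through at least slot 3.
4 works (last occupied slot: 4): for example Q in 3; V in 4; E in 1; S in 1; C in 2; X in 2; T in 3.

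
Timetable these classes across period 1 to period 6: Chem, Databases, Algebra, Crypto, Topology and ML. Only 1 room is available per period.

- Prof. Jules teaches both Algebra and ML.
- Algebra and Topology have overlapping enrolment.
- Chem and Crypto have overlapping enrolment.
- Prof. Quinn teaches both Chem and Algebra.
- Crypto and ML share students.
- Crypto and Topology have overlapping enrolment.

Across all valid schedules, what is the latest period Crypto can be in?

period 6

Crypto at period 6 is achievable: Algebra in period 3, Topology in period 4, ML in period 5, Databases in period 2, Crypto in period 6, Chem in period 1.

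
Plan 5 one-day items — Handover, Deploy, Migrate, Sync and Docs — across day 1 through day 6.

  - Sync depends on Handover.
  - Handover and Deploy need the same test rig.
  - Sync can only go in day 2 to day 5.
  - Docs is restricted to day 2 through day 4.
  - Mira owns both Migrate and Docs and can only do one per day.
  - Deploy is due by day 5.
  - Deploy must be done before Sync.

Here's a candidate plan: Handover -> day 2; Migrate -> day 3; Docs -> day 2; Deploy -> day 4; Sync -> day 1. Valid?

Sync can only go in day 2 to day 5 — violated.
Sync depends on Handover — violated.
Handover and Deploy need the same test rig — holds.
Mira owns both Migrate and Docs and can only do one per day — holds.
Deploy must be done before Sync — violated.
Deploy is due by day 5 — holds.
Docs is restricted to day 2 through day 4 — holds.

Invalid. Sync can only go in day 2 to day 5.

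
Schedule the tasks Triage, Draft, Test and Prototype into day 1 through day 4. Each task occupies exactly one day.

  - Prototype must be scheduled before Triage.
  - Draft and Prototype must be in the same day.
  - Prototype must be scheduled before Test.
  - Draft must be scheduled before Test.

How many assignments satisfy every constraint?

14

Splitting on Triage: it can be day 2 (3), day 3 (5), day 4 (6). Listing each branch's schedules as (Draft, Test, Prototype) by day number:
Triage=day 2: (1,2,1) (1,3,1) (1,4,1) — 3.
Triage=day 3: (1,2,1) (1,3,1) (1,4,1) (2,3,2) (2,4,2) — 5.
Triage=day 4: (1,2,1) (1,3,1) (1,4,1) (2,3,2) (2,4,2) (3,4,3) — 6.
Summing: 3 + 5 + 6 = 14.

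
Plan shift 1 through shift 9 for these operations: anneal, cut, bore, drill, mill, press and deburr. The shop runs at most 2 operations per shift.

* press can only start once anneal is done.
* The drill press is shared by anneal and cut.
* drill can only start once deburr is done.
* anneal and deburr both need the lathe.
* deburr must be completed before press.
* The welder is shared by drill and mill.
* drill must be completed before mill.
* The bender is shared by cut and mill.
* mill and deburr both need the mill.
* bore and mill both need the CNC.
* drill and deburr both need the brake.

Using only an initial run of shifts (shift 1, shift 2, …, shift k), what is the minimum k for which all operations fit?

The precedence chain requires at least 3 distinct shifts.
With at most 2 per shift and 7 operations, at least 4 shifts are needed.
4 works (last occupied shift: shift 4): for example anneal in shift 2, press in shift 3, deburr in shift 1, drill in shift 2, cut in shift 1, bore in shift 4, mill in shift 3.

4 shifts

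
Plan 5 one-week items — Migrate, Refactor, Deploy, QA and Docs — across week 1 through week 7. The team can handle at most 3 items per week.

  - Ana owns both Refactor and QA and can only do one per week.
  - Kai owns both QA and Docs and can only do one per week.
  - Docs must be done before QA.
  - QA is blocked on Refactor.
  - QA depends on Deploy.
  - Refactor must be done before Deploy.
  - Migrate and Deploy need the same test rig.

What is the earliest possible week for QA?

week 3

Precedence pushes QA to at least week 3.
QA at week 3 is achievable: Deploy=week 2; Migrate=week 1; Docs=week 1; Refactor=week 1; QA=week 3.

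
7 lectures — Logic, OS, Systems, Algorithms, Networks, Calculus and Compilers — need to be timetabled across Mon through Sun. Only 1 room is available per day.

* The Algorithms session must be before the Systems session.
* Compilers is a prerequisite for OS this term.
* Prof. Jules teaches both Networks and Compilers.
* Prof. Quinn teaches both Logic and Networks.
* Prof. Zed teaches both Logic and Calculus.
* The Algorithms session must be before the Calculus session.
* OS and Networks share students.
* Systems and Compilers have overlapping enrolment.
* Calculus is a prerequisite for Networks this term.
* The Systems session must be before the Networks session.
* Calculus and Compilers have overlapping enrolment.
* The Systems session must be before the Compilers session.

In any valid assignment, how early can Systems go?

Tue

Precedence pushes Systems to at least Tue; downstream work caps Systems at Fri.
Systems at Tue is achievable: Calculus=Wed, Systems=Tue, OS=Sat, Algorithms=Mon, Compilers=Fri, Networks=Thu, Logic=Sun.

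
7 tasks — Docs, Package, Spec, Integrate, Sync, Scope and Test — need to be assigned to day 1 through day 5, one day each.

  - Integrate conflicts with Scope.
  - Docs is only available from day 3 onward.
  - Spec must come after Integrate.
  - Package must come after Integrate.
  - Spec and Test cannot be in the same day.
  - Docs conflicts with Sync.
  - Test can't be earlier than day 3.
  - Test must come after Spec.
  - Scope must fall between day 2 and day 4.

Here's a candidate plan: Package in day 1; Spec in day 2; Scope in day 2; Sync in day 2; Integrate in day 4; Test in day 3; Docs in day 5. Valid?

Integrate conflicts with Scope — holds.
Spec must come after Integrate — violated.
Package must come after Integrate — violated.
Docs conflicts with Sync — holds.
Test can't be earlier than day 3 — holds.
Spec and Test cannot be in the same day — holds.
Scope must fall between day 2 and day 4 — holds.
Test must come after Spec — holds.
Docs is only available from day 3 onward — holds.

No — it violates: Package must come after Integrate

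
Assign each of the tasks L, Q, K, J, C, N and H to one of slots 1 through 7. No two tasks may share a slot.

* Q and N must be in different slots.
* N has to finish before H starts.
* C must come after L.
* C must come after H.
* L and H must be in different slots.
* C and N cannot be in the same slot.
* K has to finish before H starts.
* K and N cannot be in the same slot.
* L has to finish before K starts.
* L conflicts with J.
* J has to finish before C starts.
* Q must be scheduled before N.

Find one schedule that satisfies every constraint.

Q -> 3, K -> 2, C -> 7, L -> 1, J -> 6, N -> 4, H -> 5

Checking: K(2) before H(5); N(4) before H(5); L(1) before C(7); H(5) before C(7); Q(3) before N(4); J(6) before C(7); L(1) before K(2); L(1) != J(6); Q(3) != N(4); K(2) != N(4); C(7) != N(4); L(1) != H(5); max 1 per slot (cap 1).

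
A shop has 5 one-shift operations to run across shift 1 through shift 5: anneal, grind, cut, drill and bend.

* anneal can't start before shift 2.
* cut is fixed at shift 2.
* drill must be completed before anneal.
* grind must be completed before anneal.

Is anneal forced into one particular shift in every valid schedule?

anneal can be shift 2 (e.g. bend -> shift 1, drill -> shift 1, anneal -> shift 2, grind -> shift 1, cut -> shift 2) or shift 3 (e.g. anneal=shift 3, drill=shift 1, bend=shift 1, cut=shift 2, grind=shift 1).

No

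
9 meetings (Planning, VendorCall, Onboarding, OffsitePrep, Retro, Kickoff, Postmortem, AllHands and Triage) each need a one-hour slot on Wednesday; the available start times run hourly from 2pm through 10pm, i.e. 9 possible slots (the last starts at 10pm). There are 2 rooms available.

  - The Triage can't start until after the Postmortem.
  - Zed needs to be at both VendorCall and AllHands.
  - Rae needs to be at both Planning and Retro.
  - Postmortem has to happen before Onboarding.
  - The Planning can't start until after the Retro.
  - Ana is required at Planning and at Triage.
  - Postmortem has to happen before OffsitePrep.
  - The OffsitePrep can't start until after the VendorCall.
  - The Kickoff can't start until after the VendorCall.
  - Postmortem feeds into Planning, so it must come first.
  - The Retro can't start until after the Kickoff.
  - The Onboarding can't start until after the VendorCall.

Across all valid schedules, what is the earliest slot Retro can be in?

4pm

Precedence pushes Retro to at least 4pm; downstream work caps Retro at 9pm.
Retro at 4pm is achievable: Planning -> 5pm, OffsitePrep -> 4pm, Onboarding -> 3pm, Triage -> 6pm, AllHands -> 5pm, Postmortem -> 2pm, VendorCall -> 2pm, Kickoff -> 3pm, Retro -> 4pm.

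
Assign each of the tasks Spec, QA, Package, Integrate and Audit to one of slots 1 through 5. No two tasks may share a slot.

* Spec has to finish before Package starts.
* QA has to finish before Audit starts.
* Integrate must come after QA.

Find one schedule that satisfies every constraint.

Audit -> 5; QA -> 1; Package -> 3; Integrate -> 4; Spec -> 2

Checking: QA(1) before Integrate(4); Spec(2) before Package(3); QA(1) before Audit(5); max 1 per slot (cap 1).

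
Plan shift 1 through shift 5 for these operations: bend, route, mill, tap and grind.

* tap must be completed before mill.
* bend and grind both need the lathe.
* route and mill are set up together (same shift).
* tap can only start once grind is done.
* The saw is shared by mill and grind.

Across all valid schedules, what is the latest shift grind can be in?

shift 3

Downstream work caps grind at shift 3.
grind at shift 3 is achievable: tap -> shift 4; route -> shift 5; bend -> shift 1; grind -> shift 3; mill -> shift 5.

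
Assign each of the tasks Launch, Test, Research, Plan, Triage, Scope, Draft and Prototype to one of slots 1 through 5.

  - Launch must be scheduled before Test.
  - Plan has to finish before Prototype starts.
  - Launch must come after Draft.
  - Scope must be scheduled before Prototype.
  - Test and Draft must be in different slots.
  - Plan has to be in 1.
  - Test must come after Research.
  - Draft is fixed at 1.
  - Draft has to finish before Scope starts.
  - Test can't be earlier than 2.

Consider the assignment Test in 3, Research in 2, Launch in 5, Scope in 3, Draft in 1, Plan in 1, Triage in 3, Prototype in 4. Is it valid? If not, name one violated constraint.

No. Launch must be scheduled before Test is not satisfied.

Launch must come after Draft — holds.
Draft is fixed at 1 — holds.
Scope must be scheduled before Prototype — holds.
Plan has to be in 1 — holds.
Test can't be earlier than 2 — holds.
Test and Draft must be in different slots — holds.
Launch must be scheduled before Test — violated.
Draft has to finish before Scope starts — holds.
Test must come after Research — holds.
Plan has to finish before Prototype starts — holds.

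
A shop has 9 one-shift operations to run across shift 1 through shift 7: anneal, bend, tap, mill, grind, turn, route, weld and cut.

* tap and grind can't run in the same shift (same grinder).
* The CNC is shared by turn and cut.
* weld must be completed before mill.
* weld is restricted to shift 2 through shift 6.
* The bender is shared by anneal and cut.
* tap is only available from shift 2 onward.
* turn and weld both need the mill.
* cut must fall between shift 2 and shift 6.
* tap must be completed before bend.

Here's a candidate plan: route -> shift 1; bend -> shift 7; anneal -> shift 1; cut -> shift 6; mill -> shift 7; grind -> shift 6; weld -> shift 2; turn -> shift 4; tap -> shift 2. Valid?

tap and grind can't run in the same shift (same grinder) — holds.
weld must be completed before mill — holds.
turn and weld both need the mill — holds.
tap is only available from shift 2 onward — holds.
cut must fall between shift 2 and shift 6 — holds.
The bender is shared by anneal and cut — holds.
tap must be completed before bend — holds.
The CNC is shared by turn and cut — holds.
weld is restricted to shift 2 through shift 6 — holds.

Yes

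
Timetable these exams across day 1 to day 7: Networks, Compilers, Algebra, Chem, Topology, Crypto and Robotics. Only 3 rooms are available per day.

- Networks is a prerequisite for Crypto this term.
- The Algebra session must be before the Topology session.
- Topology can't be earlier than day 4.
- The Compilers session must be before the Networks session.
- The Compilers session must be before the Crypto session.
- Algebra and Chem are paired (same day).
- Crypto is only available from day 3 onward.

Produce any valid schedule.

Algebra -> day 1; Chem -> day 1; Crypto -> day 3; Compilers -> day 1; Topology -> day 4; Robotics -> day 2; Networks -> day 2

Checking: Compilers(day 1) before Networks(day 2); Networks(day 2) before Crypto(day 3); Compilers(day 1) before Crypto(day 3); Algebra(day 1) before Topology(day 4); Algebra = Chem = day 1; Crypto=day 3 in [day 3,day 7]; Topology=day 4 in [day 4,day 7]; max 3 per day (cap 3).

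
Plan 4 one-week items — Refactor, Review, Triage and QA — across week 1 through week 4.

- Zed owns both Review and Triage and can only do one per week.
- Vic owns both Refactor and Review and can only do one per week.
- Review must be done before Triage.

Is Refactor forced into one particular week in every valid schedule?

No

Refactor can be week 1 (e.g. Refactor -> week 1, Triage -> week 3, Review -> week 2, QA -> week 1) or week 2 (e.g. Triage in week 2; QA in week 1; Refactor in week 2; Review in week 1).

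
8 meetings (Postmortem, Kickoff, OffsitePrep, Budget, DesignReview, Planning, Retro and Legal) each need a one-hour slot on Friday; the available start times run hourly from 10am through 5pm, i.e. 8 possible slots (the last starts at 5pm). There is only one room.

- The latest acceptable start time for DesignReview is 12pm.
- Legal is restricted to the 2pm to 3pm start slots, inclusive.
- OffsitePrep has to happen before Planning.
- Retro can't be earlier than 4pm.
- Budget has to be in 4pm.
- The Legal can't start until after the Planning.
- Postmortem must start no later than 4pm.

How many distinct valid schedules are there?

54

Splitting on OffsitePrep: it can be 10am (20), 11am (16), 12pm (12), 1pm (6). Listing each branch's schedules as (Postmortem, Kickoff, Budget, DesignReview, Planning, Retro, Legal):
OffsitePrep=10am: (11am,1pm,4pm,12pm,2pm,5pm,3pm) (11am,2pm,4pm,12pm,1pm,5pm,3pm) (11am,3pm,4pm,12pm,1pm,5pm,2pm) (12pm,1pm,4pm,11am,2pm,5pm,3pm) (12pm,2pm,4pm,11am,1pm,5pm,3pm) (12pm,3pm,4pm,11am,1pm,5pm,2pm) (1pm,11am,4pm,12pm,2pm,5pm,3pm) (1pm,12pm,4pm,11am,2pm,5pm,3pm) (1pm,2pm,4pm,11am,12pm,5pm,3pm) (1pm,2pm,4pm,12pm,11am,5pm,3pm) (1pm,3pm,4pm,11am,12pm,5pm,2pm) (1pm,3pm,4pm,12pm,11am,5pm,2pm) (2pm,11am,4pm,12pm,1pm,5pm,3pm) (2pm,12pm,4pm,11am,1pm,5pm,3pm) (2pm,1pm,4pm,11am,12pm,5pm,3pm) (2pm,1pm,4pm,12pm,11am,5pm,3pm) (3pm,11am,4pm,12pm,1pm,5pm,2pm) (3pm,12pm,4pm,11am,1pm,5pm,2pm) (3pm,1pm,4pm,11am,12pm,5pm,2pm) (3pm,1pm,4pm,12pm,11am,5pm,2pm) — 20.
OffsitePrep=11am: (10am,1pm,4pm,12pm,2pm,5pm,3pm) (10am,2pm,4pm,12pm,1pm,5pm,3pm) (10am,3pm,4pm,12pm,1pm,5pm,2pm) (12pm,1pm,4pm,10am,2pm,5pm,3pm) (12pm,2pm,4pm,10am,1pm,5pm,3pm) (12pm,3pm,4pm,10am,1pm,5pm,2pm) (1pm,10am,4pm,12pm,2pm,5pm,3pm) (1pm,12pm,4pm,10am,2pm,5pm,3pm) (1pm,2pm,4pm,10am,12pm,5pm,3pm) (1pm,3pm,4pm,10am,12pm,5pm,2pm) (2pm,10am,4pm,12pm,1pm,5pm,3pm) (2pm,12pm,4pm,10am,1pm,5pm,3pm) (2pm,1pm,4pm,10am,12pm,5pm,3pm) (3pm,10am,4pm,12pm,1pm,5pm,2pm) (3pm,12pm,4pm,10am,1pm,5pm,2pm) (3pm,1pm,4pm,10am,12pm,5pm,2pm) — 16.
OffsitePrep=12pm: (10am,1pm,4pm,11am,2pm,5pm,3pm) (10am,2pm,4pm,11am,1pm,5pm,3pm) (10am,3pm,4pm,11am,1pm,5pm,2pm) (11am,1pm,4pm,10am,2pm,5pm,3pm) (11am,2pm,4pm,10am,1pm,5pm,3pm) (11am,3pm,4pm,10am,1pm,5pm,2pm) (1pm,10am,4pm,11am,2pm,5pm,3pm) (1pm,11am,4pm,10am,2pm,5pm,3pm) (2pm,10am,4pm,11am,1pm,5pm,3pm) (2pm,11am,4pm,10am,1pm,5pm,3pm) (3pm,10am,4pm,11am,1pm,5pm,2pm) (3pm,11am,4pm,10am,1pm,5pm,2pm) — 12.
OffsitePrep=1pm: (10am,11am,4pm,12pm,2pm,5pm,3pm) (10am,12pm,4pm,11am,2pm,5pm,3pm) (11am,10am,4pm,12pm,2pm,5pm,3pm) (11am,12pm,4pm,10am,2pm,5pm,3pm) (12pm,10am,4pm,11am,2pm,5pm,3pm) (12pm,11am,4pm,10am,2pm,5pm,3pm) — 6.
Summing: 20 + 16 + 12 + 6 = 54.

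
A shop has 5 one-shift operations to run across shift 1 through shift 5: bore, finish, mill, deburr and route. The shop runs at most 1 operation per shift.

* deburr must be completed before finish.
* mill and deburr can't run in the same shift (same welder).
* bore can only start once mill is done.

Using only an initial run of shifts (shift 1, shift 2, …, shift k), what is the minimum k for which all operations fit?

The precedence chain requires at least 2 distinct shifts.
With at most 1 per shift and 5 operations, at least 5 shifts are needed.
5 works (last occupied shift: shift 5): for example mill in shift 1; route in shift 5; deburr in shift 3; bore in shift 2; finish in shift 4.

5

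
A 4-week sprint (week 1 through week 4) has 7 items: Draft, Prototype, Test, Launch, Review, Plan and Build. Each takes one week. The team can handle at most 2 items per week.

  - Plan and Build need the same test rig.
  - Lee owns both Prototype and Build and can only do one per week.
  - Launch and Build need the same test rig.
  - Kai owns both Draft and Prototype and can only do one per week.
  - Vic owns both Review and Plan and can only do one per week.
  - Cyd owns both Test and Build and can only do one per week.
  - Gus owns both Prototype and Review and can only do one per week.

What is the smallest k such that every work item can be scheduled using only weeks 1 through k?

With at most 2 per week and 7 work items, at least 4 weeks are needed.
4 works (last occupied week: week 4): for example Launch -> week 2; Prototype -> week 2; Draft -> week 1; Build -> week 3; Plan -> week 4; Review -> week 3; Test -> week 1.

4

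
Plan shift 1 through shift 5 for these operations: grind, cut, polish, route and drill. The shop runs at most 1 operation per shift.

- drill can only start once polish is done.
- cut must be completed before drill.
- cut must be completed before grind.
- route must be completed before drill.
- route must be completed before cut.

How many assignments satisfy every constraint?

Splitting on grind: it can be shift 3 (1), shift 4 (3), shift 5 (3). Listing each branch's schedules as (cut, polish, route, drill) by shift number:
grind=shift 3: (2,4,1,5) — 1.
grind=shift 4: (2,3,1,5) (3,1,2,5) (3,2,1,5) — 3.
grind=shift 5: (2,3,1,4) (3,1,2,4) (3,2,1,4) — 3.
Summing: 1 + 3 + 3 = 7.

7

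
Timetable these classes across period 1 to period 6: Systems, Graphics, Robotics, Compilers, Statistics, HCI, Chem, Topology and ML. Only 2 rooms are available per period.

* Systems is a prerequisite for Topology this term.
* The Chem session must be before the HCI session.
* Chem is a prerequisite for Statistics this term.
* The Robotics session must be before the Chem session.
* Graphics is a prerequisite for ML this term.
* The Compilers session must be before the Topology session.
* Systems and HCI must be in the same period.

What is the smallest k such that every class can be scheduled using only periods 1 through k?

The precedence chain requires at least 4 distinct periods.
With at most 2 per period and 9 classes, at least 5 periods are needed.
5 works (last occupied period: period 5): for example HCI -> period 3; Graphics -> period 1; Robotics -> period 1; Statistics -> period 4; Systems -> period 3; Chem -> period 2; ML -> period 5; Topology -> period 4; Compilers -> period 2.

5 periods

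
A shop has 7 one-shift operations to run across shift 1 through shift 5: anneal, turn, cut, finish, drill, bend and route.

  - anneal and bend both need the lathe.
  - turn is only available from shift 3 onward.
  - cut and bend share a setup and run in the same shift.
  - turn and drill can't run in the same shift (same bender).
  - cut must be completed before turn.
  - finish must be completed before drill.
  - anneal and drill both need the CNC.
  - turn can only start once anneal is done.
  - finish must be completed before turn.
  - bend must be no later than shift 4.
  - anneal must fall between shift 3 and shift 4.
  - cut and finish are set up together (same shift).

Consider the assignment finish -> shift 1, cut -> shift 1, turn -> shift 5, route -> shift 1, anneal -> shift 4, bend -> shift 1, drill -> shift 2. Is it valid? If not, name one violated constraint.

finish must be completed before drill — holds.
bend must be no later than shift 4 — holds.
anneal and drill both need the CNC — holds.
finish must be completed before turn — holds.
cut and bend share a setup and run in the same shift — holds.
anneal must fall between shift 3 and shift 4 — holds.
turn and drill can't run in the same shift (same bender) — holds.
turn can only start once anneal is done — holds.
turn is only available from shift 3 onward — holds.
anneal and bend both need the lathe — holds.
cut and finish are set up together (same shift) — holds.
cut must be completed before turn — holds.

Yes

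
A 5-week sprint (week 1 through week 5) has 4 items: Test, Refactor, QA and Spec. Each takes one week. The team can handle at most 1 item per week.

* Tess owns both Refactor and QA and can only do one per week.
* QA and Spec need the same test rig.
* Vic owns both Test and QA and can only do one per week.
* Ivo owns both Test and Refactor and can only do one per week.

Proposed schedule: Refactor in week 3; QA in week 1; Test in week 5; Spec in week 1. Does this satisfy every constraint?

No — it violates: QA and Spec need the same test rig

Vic owns both Test and QA and can only do one per week — holds.
QA and Spec need the same test rig — violated.
Tess owns both Refactor and QA and can only do one per week — holds.
The team can handle at most 1 item per week — violated.
Ivo owns both Test and Refactor and can only do one per week — holds.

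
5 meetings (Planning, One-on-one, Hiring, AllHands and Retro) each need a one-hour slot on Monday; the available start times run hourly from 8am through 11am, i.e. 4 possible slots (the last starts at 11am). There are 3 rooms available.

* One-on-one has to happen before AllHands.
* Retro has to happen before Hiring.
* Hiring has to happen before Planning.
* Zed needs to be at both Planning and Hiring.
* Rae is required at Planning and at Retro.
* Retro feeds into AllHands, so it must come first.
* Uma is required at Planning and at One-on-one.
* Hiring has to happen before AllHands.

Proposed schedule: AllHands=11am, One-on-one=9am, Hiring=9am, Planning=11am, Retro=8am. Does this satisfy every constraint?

Rae is required at Planning and at Retro — holds.
Hiring has to happen before Planning — holds.
There are 3 rooms available — holds.
Zed needs to be at both Planning and Hiring — holds.
Retro has to happen before Hiring — holds.
Uma is required at Planning and at One-on-one — holds.
One-on-one has to happen before AllHands — holds.
Hiring has to happen before AllHands — holds.
Retro feeds into AllHands, so it must come first — holds.

Yes, all constraints hold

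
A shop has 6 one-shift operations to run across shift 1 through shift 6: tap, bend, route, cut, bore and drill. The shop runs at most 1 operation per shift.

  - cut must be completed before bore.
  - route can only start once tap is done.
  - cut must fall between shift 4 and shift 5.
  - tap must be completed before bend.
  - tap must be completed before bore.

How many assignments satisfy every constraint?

24

Splitting on tap: it can be shift 1 (18), shift 2 (6). Listing each branch's schedules as (bend, route, cut, bore, drill) by shift number:
tap=shift 1: (2,3,4,5,6) (2,3,4,6,5) (2,3,5,6,4) (2,4,5,6,3) (2,5,4,6,3) (2,6,4,5,3) (3,2,4,5,6) (3,2,4,6,5) (3,2,5,6,4) (3,4,5,6,2) (3,5,4,6,2) (3,6,4,5,2) (4,2,5,6,3) (4,3,5,6,2) (5,2,4,6,3) (5,3,4,6,2) (6,2,4,5,3) (6,3,4,5,2) — 18.
tap=shift 2: (3,4,5,6,1) (3,5,4,6,1) (3,6,4,5,1) (4,3,5,6,1) (5,3,4,6,1) (6,3,4,5,1) — 6.
Summing: 18 + 6 = 24.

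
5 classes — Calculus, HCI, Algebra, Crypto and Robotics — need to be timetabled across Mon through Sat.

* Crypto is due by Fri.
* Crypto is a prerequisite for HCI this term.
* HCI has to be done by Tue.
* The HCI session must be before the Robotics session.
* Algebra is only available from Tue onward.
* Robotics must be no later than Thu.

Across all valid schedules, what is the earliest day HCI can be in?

Precedence pushes HCI to at least Tue; HCI's own window allows nothing later than Tue.
HCI at Tue is achievable: Crypto -> Mon; Algebra -> Tue; HCI -> Tue; Robotics -> Wed; Calculus -> Mon.

Tue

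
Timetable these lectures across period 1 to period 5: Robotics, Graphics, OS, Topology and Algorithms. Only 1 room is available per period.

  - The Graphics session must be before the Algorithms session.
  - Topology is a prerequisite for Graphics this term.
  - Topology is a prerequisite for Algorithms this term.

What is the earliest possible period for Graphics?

period 2

Precedence pushes Graphics to at least period 2; downstream work caps Graphics at period 4.
Graphics at period 2 is achievable: Robotics=period 4, Graphics=period 2, Topology=period 1, Algorithms=period 3, OS=period 5.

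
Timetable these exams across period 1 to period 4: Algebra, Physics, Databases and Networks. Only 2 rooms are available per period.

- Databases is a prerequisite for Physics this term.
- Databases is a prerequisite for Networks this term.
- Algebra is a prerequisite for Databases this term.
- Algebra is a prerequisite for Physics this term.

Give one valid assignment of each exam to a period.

Physics in period 3; Databases in period 2; Algebra in period 1; Networks in period 3

Checking: Algebra(period 1) before Databases(period 2); Algebra(period 1) before Physics(period 3); Databases(period 2) before Physics(period 3); Databases(period 2) before Networks(period 3); max 2 per period (cap 2).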